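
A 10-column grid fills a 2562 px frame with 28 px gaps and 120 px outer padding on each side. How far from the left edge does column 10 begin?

Take off 240 px of margins, leaving 2322 px.
2322 − 9·28 = 2070; ÷10 gives c = 207 px.
Column 10 starts at margin + 9·(column + gutter) = 120 + 9·235 = 2235 px.

2235 px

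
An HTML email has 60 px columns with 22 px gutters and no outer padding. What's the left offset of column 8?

574 px

No margin, so column 8 starts at 7·(column + gutter) = 7·82 = 574 px.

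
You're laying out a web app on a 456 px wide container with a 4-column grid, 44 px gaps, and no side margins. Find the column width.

81 px

456 − 3·44 = 324; ÷4 gives c = 81 px.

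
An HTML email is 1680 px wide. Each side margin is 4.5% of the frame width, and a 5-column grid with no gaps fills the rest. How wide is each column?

305.76 px

1680 × (1 − 2·4.5%) = 1680 × 91% = 1528.8 px for the columns.
With no gaps, each column is 1528.8/5 = 305.76 px.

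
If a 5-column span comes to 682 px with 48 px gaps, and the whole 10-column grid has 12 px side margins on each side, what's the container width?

1436 px

5c + 4·48 = 682 → 5c = 490 → c = 98 px.
Total width: 2·12 + 10·98 + 9·48 = 1436 px.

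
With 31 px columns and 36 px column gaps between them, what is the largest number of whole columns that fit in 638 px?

k columns need k·31 + (k−1)·36 = k·67 − 36.
k·67 − 36 ≤ 638 → k ≤ 674 / 67 ≈ 10.06, so k = 10.

10 columns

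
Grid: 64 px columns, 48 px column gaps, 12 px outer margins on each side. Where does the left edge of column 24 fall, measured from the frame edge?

Column 24 starts at margin + 23·(column + gutter) = 12 + 23·112 = 2588 px.

2588 px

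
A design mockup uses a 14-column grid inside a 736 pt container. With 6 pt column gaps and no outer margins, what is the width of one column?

47 pt

14c + 13·6 = 736 → 14c = 658 → c = 47 pt.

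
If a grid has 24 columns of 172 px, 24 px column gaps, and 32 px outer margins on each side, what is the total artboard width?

4744 px

Artboard = 2·32 + 24·172 + 23·24 = 64 + 4128 + 552 = 4744 px.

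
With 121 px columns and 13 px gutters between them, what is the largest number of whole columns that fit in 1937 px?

k columns need k·121 + (k−1)·13 = k·134 − 13.
k·134 − 13 ≤ 1937 → k ≤ 1950 / 134 ≈ 14.55, so k = 14.

14 columns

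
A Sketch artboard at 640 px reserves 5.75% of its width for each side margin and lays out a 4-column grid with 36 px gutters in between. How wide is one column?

114.6 px

Margins: 5.75% × 640 = 36.8 px each, so content = 640 − 73.6 = 566.4 px.
4c + 3·36 = 566.4 → 4c = 458.4 → c = 114.6 px.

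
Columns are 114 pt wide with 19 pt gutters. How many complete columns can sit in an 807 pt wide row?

6 columns

Each extra column adds 114 + 19 = 133 pt.
(807 + 19) / 133 = 6.21, so 6 columns fit.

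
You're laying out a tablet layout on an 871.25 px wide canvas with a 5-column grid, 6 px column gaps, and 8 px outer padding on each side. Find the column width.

Subtract both margins: 871.25 − 2·8 = 855.25 px.
855.25 − 4·6 = 831.25; ÷5 gives c = 166.25 px.

166.25 px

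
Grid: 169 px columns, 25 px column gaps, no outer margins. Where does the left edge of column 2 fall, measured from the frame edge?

194 px

No margin, so column 2 starts at 1·(column + gutter) = 1·194 = 194 px.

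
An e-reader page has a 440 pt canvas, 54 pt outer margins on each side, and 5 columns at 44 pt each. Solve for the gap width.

28 pt

Subtract both margins: 440 − 2·54 = 332 pt.
5·44 + 4g = 332 → 4g = 112 → g = 28 pt.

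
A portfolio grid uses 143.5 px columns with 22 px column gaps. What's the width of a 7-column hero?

1136.5 px

7 columns plus 6 column gaps: 1004.5 + 132 = 1136.5 px.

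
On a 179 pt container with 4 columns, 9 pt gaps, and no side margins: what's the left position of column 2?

Subtracting 3 gaps of 9 leaves 152 for 4 columns, so c = 38 pt.
Each column+gutter stride is 47 pt; with no margin, 1 of them is 47 pt.

47 pt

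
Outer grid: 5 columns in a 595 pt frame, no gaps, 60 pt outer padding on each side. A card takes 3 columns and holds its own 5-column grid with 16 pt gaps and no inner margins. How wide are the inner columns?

44.2 pt

Subtract both margins: 595 − 2·60 = 475 pt.
With no gaps, each column is 475/5 = 95 pt.
With no gaps, 3 columns span 3·95 = 285 pt.
5d + 4·16 = 285 → 5d = 221 → d = 44.2 pt.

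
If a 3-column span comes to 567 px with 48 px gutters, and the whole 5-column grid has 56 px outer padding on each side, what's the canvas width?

3c + 2·48 = 567 → 3c = 471 → c = 157 px.
Canvas = 2·56 + 5·157 + 4·48 = 112 + 785 + 192 = 1089 px.

1089 px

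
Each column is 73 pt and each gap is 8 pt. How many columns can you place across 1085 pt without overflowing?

13 columns

13 columns: 13·73 + 12·8 = 1045 pt ≤ 1085.
14 columns: 1126 pt > 1085. So 13.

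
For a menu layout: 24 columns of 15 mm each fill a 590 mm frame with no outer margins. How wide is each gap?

24 columns take 24·15 = 360 mm; remaining 230 splits into 23 gaps.
g = 230 / 23 = 10 mm.

10 mm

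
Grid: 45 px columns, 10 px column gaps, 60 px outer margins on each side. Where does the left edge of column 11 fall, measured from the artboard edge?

610 px

Each column+gutter stride is 55 px; 10 of them past the 60 px margin is 60 + 550 = 610 px.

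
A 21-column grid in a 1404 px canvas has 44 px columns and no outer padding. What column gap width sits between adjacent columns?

21·44 + 20g = 1404 → 20g = 480 → g = 24 px.

24 px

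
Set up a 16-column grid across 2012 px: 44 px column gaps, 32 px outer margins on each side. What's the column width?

Subtract both margins: 2012 − 2·32 = 1948 px.
16 columns + 15 column gaps: 16c + 15·44 = 1948.
16c = 1948 − 660 = 1288, so c = 80.5 px.

80.5 px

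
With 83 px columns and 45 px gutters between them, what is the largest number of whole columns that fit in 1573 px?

12 columns

12 columns: 12·83 + 11·45 = 1491 px ≤ 1573.
13 columns: 1619 px > 1573. So 12.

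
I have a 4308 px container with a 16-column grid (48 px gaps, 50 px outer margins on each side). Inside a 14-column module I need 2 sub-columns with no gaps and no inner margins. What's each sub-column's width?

Subtract both margins: 4308 − 2·50 = 4208 px.
4208 − 15·48 = 3488; ÷16 gives c = 218 px.
14 columns plus 13 gaps: 3052 + 624 = 3676 px.
3676 / 2 = 1838 px per column.

1838 px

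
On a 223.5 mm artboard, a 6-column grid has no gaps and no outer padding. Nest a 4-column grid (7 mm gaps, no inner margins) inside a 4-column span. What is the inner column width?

223.5 / 6 = 37.25 mm per column.
With no gaps, 4 columns span 4·37.25 = 149 mm.
149 − 3·7 = 128; ÷4 gives d = 32 mm.

32 mm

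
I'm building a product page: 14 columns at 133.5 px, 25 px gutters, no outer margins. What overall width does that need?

Summing: 1869 + 325 = 2194 px.

2194 px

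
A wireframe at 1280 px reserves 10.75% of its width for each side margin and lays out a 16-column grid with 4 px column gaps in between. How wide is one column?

59.05 px

1280 × (1 − 2·10.75%) = 1280 × 78.5% = 1004.8 px for the columns.
16c + 15·4 = 1004.8 → 16c = 944.8 → c = 59.05 px.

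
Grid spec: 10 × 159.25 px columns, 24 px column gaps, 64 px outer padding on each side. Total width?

1936.5 px

Total width: 2·64 + 10·159.25 + 9·24 = 1936.5 px.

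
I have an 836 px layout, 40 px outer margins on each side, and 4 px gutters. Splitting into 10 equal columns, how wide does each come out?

Inside the margins: 836 − 80 = 756 px.
10c + 9·4 = 756 → 10c = 720 → c = 72 px.

72 px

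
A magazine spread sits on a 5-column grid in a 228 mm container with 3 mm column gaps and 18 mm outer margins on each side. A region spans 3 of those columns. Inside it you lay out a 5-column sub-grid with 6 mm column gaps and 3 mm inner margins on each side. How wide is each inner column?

Subtract both margins: 228 − 2·18 = 192 mm.
5c + 4·3 = 192 → 5c = 180 → c = 36 mm.
3 columns plus 2 column gaps: 108 + 6 = 114 mm.
Inner content = 114 − 2·3 = 108 mm.
5 columns + 4 column gaps: 5d + 4·6 = 108.
5d = 108 − 24 = 84, so d = 16.8 mm.

16.8 mm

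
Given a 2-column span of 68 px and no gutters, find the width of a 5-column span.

170 px

2c = 68 → c = 34 px.
With no gutters, 5 columns span 5·34 = 170 px.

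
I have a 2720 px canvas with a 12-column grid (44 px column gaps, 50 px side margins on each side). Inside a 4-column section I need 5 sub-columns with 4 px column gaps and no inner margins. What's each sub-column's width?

165.6 px

Take off 100 px of margins, leaving 2620 px.
Subtracting 11 column gaps of 44 leaves 2136 for 12 columns, so c = 178 px.
4-column span = 4·178 + 3·44 = 844 px.
844 − 4·4 = 828; ÷5 gives d = 165.6 px.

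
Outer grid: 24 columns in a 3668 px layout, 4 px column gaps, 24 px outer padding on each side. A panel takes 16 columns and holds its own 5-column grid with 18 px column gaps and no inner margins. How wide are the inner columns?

468 px

Subtract both margins: 3668 − 2·24 = 3620 px.
3620 − 23·4 = 3528; ÷24 gives c = 147 px.
16 columns plus 15 column gaps: 2352 + 60 = 2412 px.
5d + 4·18 = 2412 → 5d = 2340 → d = 468 px.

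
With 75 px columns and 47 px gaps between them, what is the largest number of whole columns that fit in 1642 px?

13 columns

k columns need k·75 + (k−1)·47 = k·122 − 47.
k·122 − 47 ≤ 1642 → k ≤ 1689 / 122 ≈ 13.84, so k = 13.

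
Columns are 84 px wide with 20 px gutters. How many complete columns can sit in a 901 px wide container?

8 columns: 8·84 + 7·20 = 812 px ≤ 901.
9 columns: 916 px > 901. So 8.

8 columns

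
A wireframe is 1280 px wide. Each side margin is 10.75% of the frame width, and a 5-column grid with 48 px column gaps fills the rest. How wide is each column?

1280 × (1 − 2·10.75%) = 1280 × 78.5% = 1004.8 px for the columns.
Subtracting 4 column gaps of 48 leaves 812.8 for 5 columns, so c = 162.56 px.

162.56 px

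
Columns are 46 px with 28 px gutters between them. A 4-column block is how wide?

Span of 4: 4·46 + 3·28 = 184 + 84 = 268 px.

268 px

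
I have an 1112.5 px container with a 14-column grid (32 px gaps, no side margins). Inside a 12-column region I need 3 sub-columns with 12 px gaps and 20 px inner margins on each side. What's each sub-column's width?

14c + 13·32 = 1112.5 → 14c = 696.5 → c = 49.75 px.
Span of 12: 12·49.75 + 11·32 = 597 + 352 = 949 px.
Inner content = 949 − 2·20 = 909 px.
Subtracting 2 gaps of 12 leaves 885 for 3 columns, so d = 295 px.

295 px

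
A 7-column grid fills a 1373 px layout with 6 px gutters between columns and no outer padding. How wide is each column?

7c + 6·6 = 1373 → 7c = 1337 → c = 191 px.

191 px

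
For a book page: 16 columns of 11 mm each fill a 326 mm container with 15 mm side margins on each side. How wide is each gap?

Take off 30 mm of margins, leaving 296 mm.
16·11 + 15g = 296 → 15g = 120 → g = 8 mm.

8 mm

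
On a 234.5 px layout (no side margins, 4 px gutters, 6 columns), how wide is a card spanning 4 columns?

155 px

234.5 − 5·4 = 214.5; ÷6 gives c = 35.75 px.
Span of 4: 4·35.75 + 3·4 = 143 + 12 = 155 px.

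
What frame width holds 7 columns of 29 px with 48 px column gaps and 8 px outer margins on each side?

Adding margins, columns and gutters: 16 + 203 + 288 = 507 px.

507 px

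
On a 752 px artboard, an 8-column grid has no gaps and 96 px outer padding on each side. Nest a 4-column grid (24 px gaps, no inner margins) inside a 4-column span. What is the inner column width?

Outer content = 752 − 2·96 = 560 px.
With no gaps, each column is 560/8 = 70 px.
With no gaps, 4 columns span 4·70 = 280 px.
4 columns + 3 gaps: 4d + 3·24 = 280.
4d = 280 − 72 = 208, so d = 52 px.

52 px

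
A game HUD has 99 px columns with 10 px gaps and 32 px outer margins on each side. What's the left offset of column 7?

Before column 7: the margin + 6 columns + 6 gaps.
Offset = 32 + 6·(99 + 10) = 32 + 654 = 686 px.

686 px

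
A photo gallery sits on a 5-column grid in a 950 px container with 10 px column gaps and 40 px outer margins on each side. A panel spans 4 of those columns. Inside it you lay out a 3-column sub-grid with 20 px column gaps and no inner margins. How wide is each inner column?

Take off 80 px of margins, leaving 870 px.
870 − 4·10 = 830; ÷5 gives c = 166 px.
4 columns plus 3 column gaps: 664 + 30 = 694 px.
Subtracting 2 column gaps of 20 leaves 654 for 3 columns, so d = 218 px.

218 px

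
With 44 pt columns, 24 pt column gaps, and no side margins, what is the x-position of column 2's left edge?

Before column 2: 1 column + 1 column gap.
Offset = 1·(44 + 24) = 1·68 = 68 pt.

68 pt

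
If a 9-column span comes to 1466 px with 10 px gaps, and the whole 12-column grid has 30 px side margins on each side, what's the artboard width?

Subtracting 8 gaps of 10 leaves 1386 for 9 columns, so c = 154 px.
Total width: 2·30 + 12·154 + 11·10 = 2018 px.

2018 px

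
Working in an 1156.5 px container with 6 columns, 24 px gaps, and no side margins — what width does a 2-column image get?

369.5 px

1156.5 − 5·24 = 1036.5; ÷6 gives c = 172.75 px.
2 columns plus 1 gap: 345.5 + 24 = 369.5 px.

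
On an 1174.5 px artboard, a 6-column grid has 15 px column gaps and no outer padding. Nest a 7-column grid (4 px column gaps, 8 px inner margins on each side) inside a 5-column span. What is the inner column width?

Subtracting 5 column gaps of 15 leaves 1099.5 for 6 columns, so c = 183.25 px.
5-column span = 5·183.25 + 4·15 = 976.25 px.
Inner content = 976.25 − 2·8 = 960.25 px.
7 columns + 6 column gaps: 7d + 6·4 = 960.25.
7d = 960.25 − 24 = 936.25, so d = 133.75 px.

133.75 px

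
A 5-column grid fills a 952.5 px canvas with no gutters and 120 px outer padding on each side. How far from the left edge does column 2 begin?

262.5 px

Content = 952.5 − 2·120 = 712.5 px.
712.5 / 5 = 142.5 px per column.
Before column 2: the margin + 1 column + 1 gutter.
Offset = 120 + 1·(142.5 + 0) = 120 + 142.5 = 262.5 px.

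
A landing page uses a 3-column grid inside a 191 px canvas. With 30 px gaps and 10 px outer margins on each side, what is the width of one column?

Content width = 191 − 2·10 = 171 px.
Subtracting 2 gaps of 30 leaves 111 for 3 columns, so c = 37 px.

37 px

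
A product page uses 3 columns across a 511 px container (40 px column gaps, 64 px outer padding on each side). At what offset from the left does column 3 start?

346 px

Inside the margins: 511 − 128 = 383 px.
3c + 2·40 = 383 → 3c = 303 → c = 101 px.
Each column+gutter stride is 141 px; 2 of them past the 64 px margin is 64 + 282 = 346 px.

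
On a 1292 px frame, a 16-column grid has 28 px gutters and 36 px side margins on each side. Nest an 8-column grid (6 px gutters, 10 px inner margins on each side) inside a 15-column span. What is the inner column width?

135 px

Subtract both margins: 1292 − 2·36 = 1220 px.
16c + 15·28 = 1220 → 16c = 800 → c = 50 px.
15 columns plus 14 gutters: 750 + 392 = 1142 px.
Inner content = 1142 − 2·10 = 1122 px.
Subtracting 7 gutters of 6 leaves 1080 for 8 columns, so d = 135 px.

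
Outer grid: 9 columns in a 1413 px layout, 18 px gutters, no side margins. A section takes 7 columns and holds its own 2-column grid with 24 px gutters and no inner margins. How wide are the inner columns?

1413 − 8·18 = 1269; ÷9 gives c = 141 px.
7-column span = 7·141 + 6·18 = 1095 px.
2 columns + 1 gutter: 2d + 1·24 = 1095.
2d = 1095 − 24 = 1071, so d = 535.5 px.

535.5 px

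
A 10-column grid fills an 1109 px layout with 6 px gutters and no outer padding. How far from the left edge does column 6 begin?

557.5 px

Subtracting 9 gutters of 6 leaves 1055 for 10 columns, so c = 105.5 px.
Each column+gutter stride is 111.5 px; with no margin, 5 of them is 557.5 px.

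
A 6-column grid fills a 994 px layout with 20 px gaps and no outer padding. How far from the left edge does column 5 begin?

6c + 5·20 = 994 → 6c = 894 → c = 149 px.
No margin, so column 5 starts at 4·(column + gutter) = 4·169 = 676 px.

676 px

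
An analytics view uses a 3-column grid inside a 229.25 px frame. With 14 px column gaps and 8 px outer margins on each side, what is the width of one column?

Inside the margins: 229.25 − 16 = 213.25 px.
3 columns + 2 column gaps: 3c + 2·14 = 213.25.
3c = 213.25 − 28 = 185.25, so c = 61.75 px.

61.75 px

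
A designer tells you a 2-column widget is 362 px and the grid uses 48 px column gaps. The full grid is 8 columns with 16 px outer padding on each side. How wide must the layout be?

362 − 1·48 = 314; ÷2 gives c = 157 px.
Adding margins, columns and gutters: 32 + 1256 + 336 = 1624 px.

1624 px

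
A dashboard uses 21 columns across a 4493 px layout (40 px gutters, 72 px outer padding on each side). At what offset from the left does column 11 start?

Inside the margins: 4493 − 144 = 4349 px.
21 columns + 20 gutters: 21c + 20·40 = 4349.
21c = 4349 − 800 = 3549, so c = 169 px.
Each column+gutter stride is 209 px; 10 of them past the 72 px margin is 72 + 2090 = 2162 px.

2162 px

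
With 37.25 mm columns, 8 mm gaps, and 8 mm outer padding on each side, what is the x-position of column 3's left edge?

98.5 mm

Column 3 starts at margin + 2·(column + gutter) = 8 + 2·45.25 = 98.5 mm.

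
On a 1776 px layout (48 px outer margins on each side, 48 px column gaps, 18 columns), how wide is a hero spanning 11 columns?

Inside the margins: 1776 − 96 = 1680 px.
Subtracting 17 column gaps of 48 leaves 864 for 18 columns, so c = 48 px.
Span of 11: 11·48 + 10·48 = 528 + 480 = 1008 px.

1008 px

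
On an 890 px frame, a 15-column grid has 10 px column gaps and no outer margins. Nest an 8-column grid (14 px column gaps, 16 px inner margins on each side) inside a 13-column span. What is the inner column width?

890 − 14·10 = 750; ÷15 gives c = 50 px.
13 columns plus 12 column gaps: 650 + 120 = 770 px.
Inner content = 770 − 2·16 = 738 px.
8 columns + 7 column gaps: 8d + 7·14 = 738.
8d = 738 − 98 = 640, so d = 80 px.

80 px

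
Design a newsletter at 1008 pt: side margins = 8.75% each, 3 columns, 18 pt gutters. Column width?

265.2 pt

1008 × (1 − 2·8.75%) = 1008 × 82.5% = 831.6 pt for the columns.
Subtracting 2 gutters of 18 leaves 795.6 for 3 columns, so c = 265.2 pt.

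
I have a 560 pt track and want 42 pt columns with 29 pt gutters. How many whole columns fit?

Each extra column adds 42 + 29 = 71 pt.
(560 + 29) / 71 = 8.30, so 8 columns fit.

8 columns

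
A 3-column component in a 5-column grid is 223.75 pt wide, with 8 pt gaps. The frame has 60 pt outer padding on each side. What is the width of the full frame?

498.25 pt

3c + 2·8 = 223.75 → 3c = 207.75 → c = 69.25 pt.
Frame = 2·60 + 5·69.25 + 4·8 = 120 + 346.25 + 32 = 498.25 pt.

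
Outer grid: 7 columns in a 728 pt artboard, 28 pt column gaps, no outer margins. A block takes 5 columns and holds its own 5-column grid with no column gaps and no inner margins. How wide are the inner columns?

7c + 6·28 = 728 → 7c = 560 → c = 80 pt.
5-column span = 5·80 + 4·28 = 512 pt.
512 / 5 = 102.4 pt per column.

102.4 pt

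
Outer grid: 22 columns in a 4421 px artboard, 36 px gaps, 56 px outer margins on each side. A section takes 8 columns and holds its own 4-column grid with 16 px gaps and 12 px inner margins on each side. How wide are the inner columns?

368 px

Take off 112 px of margins, leaving 4309 px.
22c + 21·36 = 4309 → 22c = 3553 → c = 161.5 px.
Span of 8: 8·161.5 + 7·36 = 1292 + 252 = 1544 px.
Inner content = 1544 − 2·12 = 1520 px.
Subtracting 3 gaps of 16 leaves 1472 for 4 columns, so d = 368 px.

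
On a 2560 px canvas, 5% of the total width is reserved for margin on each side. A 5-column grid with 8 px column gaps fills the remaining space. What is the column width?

454.4 px

Each margin = 5% of 2560 = 128 px; content = 2560 − 2·128 = 2304 px.
2304 − 4·8 = 2272; ÷5 gives c = 454.4 px.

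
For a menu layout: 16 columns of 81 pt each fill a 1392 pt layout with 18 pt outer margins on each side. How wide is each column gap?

4 pt

Subtract both margins: 1392 − 2·18 = 1356 pt.
16·81 + 15g = 1356 → 15g = 60 → g = 4 pt.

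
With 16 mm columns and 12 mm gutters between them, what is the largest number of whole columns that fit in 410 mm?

Each extra column adds 16 + 12 = 28 mm.
(410 + 12) / 28 = 15.07, so 15 columns fit.

15 columns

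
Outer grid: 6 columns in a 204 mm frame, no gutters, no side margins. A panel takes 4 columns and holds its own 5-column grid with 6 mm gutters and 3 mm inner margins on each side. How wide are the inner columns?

21.2 mm

6c = 204 → c = 34 mm.
4-column span = 4·34 = 136 mm.
Inner content = 136 − 2·3 = 130 mm.
5 columns + 4 gutters: 5d + 4·6 = 130.
5d = 130 − 24 = 106, so d = 21.2 mm.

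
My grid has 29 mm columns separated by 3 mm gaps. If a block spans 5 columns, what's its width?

5-column span = 5·29 + 4·3 = 157 mm.

157 mm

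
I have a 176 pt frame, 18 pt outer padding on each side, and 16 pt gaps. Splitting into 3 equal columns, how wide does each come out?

Take off 36 pt of margins, leaving 140 pt.
3c + 2·16 = 140 → 3c = 108 → c = 36 pt.

36 pt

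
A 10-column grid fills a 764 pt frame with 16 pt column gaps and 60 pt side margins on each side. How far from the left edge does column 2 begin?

Take off 120 pt of margins, leaving 644 pt.
Subtracting 9 column gaps of 16 leaves 500 for 10 columns, so c = 50 pt.
Column 2 starts at margin + 1·(column + gutter) = 60 + 1·66 = 126 pt.

126 pt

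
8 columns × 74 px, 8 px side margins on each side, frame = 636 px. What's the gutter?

Content width = 636 − 2·8 = 620 px.
Columns use 592 px, leaving 28 px across 7 gutters = 4 px each.

4 px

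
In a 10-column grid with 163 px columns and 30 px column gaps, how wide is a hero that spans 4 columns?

742 px

Span of 4: 4·163 + 3·30 = 652 + 90 = 742 px.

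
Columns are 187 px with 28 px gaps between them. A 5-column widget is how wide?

1047 px

Span of 5: 5·187 + 4·28 = 935 + 112 = 1047 px.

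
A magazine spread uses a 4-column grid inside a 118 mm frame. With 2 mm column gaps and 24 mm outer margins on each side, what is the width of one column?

Subtract both margins: 118 − 2·24 = 70 mm.
Subtracting 3 column gaps of 2 leaves 64 for 4 columns, so c = 16 mm.

16 mm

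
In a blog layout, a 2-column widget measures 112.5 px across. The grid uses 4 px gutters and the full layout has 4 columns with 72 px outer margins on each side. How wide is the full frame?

373 px

2c + 1·4 = 112.5 → 2c = 108.5 → c = 54.25 px.
Adding margins, columns and gutters: 144 + 217 + 12 = 373 px.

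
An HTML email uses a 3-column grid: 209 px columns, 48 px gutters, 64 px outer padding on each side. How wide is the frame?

851 px

Total width: 2·64 + 3·209 + 2·48 = 851 px.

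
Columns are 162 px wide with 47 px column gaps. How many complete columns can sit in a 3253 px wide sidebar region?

15 columns

k columns need k·162 + (k−1)·47 = k·209 − 47.
k·209 − 47 ≤ 3253 → k ≤ 3300 / 209 ≈ 15.79, so k = 15.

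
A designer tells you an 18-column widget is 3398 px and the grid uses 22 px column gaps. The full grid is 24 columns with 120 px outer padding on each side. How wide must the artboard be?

4778 px

3398 − 17·22 = 3024; ÷18 gives c = 168 px.
Total width: 2·120 + 24·168 + 23·22 = 4778 px.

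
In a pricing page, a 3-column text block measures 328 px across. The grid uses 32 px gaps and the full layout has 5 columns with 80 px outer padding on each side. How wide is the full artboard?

728 px

328 − 2·32 = 264; ÷3 gives c = 88 px.
Total width: 2·80 + 5·88 + 4·32 = 728 px.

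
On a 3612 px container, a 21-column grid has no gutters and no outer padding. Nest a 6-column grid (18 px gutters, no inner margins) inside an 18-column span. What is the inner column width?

501 px

With no gutters, each column is 3612/21 = 172 px.
18-column span = 18·172 = 3096 px.
6d + 5·18 = 3096 → 6d = 3006 → d = 501 px.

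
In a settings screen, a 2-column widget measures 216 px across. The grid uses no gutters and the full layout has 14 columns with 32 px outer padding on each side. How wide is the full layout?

1576 px

216 / 2 = 108 px per column.
Summing: 64 + 1512 = 1576 px.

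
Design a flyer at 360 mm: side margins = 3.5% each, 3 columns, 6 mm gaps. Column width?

107.6 mm

Margins: 3.5% × 360 = 12.6 mm each, so content = 360 − 25.2 = 334.8 mm.
334.8 − 2·6 = 322.8; ÷3 gives c = 107.6 mm.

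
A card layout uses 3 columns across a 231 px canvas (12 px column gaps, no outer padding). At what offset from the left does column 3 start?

3c + 2·12 = 231 → 3c = 207 → c = 69 px.
Before column 3: 2 columns + 2 column gaps.
Offset = 2·(69 + 12) = 2·81 = 162 px.

162 px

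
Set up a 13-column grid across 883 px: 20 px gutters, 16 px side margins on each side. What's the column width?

47 px

Inside the margins: 883 − 32 = 851 px.
Subtracting 12 gutters of 20 leaves 611 for 13 columns, so c = 47 px.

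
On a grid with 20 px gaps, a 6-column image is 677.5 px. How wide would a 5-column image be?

561.25 px

6c + 5·20 = 677.5 → 6c = 577.5 → c = 96.25 px.
5-column span = 5·96.25 + 4·20 = 561.25 px.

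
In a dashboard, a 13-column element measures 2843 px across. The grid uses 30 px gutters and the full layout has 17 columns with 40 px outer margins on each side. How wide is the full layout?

3807 px

13 columns + 12 gutters: 13c + 12·30 = 2843.
13c = 2843 − 360 = 2483, so c = 191 px.
Layout = 2·40 + 17·191 + 16·30 = 80 + 3247 + 480 = 3807 px.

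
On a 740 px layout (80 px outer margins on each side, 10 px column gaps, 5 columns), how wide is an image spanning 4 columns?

462 px

Content width = 740 − 2·80 = 580 px.
5c + 4·10 = 580 → 5c = 540 → c = 108 px.
4-column span = 4·108 + 3·10 = 462 px.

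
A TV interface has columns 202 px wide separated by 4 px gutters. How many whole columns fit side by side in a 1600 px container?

k columns need k·202 + (k−1)·4 = k·206 − 4.
k·206 − 4 ≤ 1600 → k ≤ 1604 / 206 ≈ 7.79, so k = 7.

7 columns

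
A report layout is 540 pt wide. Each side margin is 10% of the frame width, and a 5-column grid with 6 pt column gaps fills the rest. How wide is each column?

81.6 pt

Each margin = 10% of 540 = 54 pt; content = 540 − 2·54 = 432 pt.
5 columns + 4 column gaps: 5c + 4·6 = 432.
5c = 432 − 24 = 408, so c = 81.6 pt.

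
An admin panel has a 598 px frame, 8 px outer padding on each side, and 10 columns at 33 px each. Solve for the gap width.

28 px

Inside the margins: 598 − 16 = 582 px.
Columns use 330 px, leaving 252 px across 9 gaps = 28 px each.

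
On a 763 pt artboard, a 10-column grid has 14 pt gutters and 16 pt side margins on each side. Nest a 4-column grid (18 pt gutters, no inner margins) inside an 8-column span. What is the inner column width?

Take off 32 pt of margins, leaving 731 pt.
10c + 9·14 = 731 → 10c = 605 → c = 60.5 pt.
8 columns plus 7 gutters: 484 + 98 = 582 pt.
582 − 3·18 = 528; ÷4 gives d = 132 pt.

132 pt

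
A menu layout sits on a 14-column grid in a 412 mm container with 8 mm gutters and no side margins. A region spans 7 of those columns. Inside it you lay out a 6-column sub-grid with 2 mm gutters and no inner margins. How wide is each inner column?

32 mm

14 columns + 13 gutters: 14c + 13·8 = 412.
14c = 412 − 104 = 308, so c = 22 mm.
7-column span = 7·22 + 6·8 = 202 mm.
6 columns + 5 gutters: 6d + 5·2 = 202.
6d = 202 − 10 = 192, so d = 32 mm.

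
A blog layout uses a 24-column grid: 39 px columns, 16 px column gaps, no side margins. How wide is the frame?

Frame = 24·39 + 23·16 = 936 + 368 = 1304 px.

1304 px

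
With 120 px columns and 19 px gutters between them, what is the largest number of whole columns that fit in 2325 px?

16 columns: 16·120 + 15·19 = 2205 px ≤ 2325.
17 columns: 2344 px > 2325. So 16.

16 columns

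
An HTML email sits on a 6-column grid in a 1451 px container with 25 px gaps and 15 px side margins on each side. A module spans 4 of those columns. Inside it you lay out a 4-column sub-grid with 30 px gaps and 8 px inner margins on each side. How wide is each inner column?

208.25 px

Take off 30 px of margins, leaving 1421 px.
6 columns + 5 gaps: 6c + 5·25 = 1421.
6c = 1421 − 125 = 1296, so c = 216 px.
4-column span = 4·216 + 3·25 = 939 px.
Inner content = 939 − 2·8 = 923 px.
4d + 3·30 = 923 → 4d = 833 → d = 208.25 px.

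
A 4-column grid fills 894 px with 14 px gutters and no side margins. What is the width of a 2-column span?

4c + 3·14 = 894 → 4c = 852 → c = 213 px.
Span of 2: 2·213 + 1·14 = 426 + 14 = 440 px.

440 px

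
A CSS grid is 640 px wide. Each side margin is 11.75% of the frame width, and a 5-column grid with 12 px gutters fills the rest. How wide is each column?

640 × (1 − 2·11.75%) = 640 × 76.5% = 489.6 px for the columns.
5 columns + 4 gutters: 5c + 4·12 = 489.6.
5c = 489.6 − 48 = 441.6, so c = 88.32 px.

88.32 px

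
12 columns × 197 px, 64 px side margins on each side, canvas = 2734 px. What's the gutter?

22 px

Inside the margins: 2734 − 128 = 2606 px.
12 columns take 12·197 = 2364 px; remaining 242 splits into 11 gutters.
g = 242 / 11 = 22 px.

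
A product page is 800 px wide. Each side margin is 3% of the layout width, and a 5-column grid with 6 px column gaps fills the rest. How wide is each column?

Each margin = 3% of 800 = 24 px; content = 800 − 2·24 = 752 px.
5 columns + 4 column gaps: 5c + 4·6 = 752.
5c = 752 − 24 = 728, so c = 145.6 px.

145.6 px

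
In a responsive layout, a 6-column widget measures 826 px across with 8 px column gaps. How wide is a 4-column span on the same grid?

548 px

6c + 5·8 = 826 → 6c = 786 → c = 131 px.
4-column span = 4·131 + 3·8 = 548 px.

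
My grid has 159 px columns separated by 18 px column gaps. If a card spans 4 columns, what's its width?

690 px

Span of 4: 4·159 + 3·18 = 636 + 54 = 690 px.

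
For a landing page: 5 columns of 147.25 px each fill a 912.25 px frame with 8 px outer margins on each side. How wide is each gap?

40 px

Inside the margins: 912.25 − 16 = 896.25 px.
5·147.25 + 4g = 896.25 → 4g = 160 → g = 40 px.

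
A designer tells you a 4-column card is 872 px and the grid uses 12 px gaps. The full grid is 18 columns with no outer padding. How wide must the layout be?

4 columns + 3 gaps: 4c + 3·12 = 872.
4c = 872 − 36 = 836, so c = 209 px.
Layout = 18·209 + 17·12 = 3762 + 204 = 3966 px.

3966 px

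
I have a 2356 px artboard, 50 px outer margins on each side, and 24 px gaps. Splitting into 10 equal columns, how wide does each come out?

Subtract both margins: 2356 − 2·50 = 2256 px.
10c + 9·24 = 2256 → 10c = 2040 → c = 204 px.

204 px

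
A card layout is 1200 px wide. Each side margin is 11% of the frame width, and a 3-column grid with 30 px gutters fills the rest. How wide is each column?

292 px

Each margin = 11% of 1200 = 132 px; content = 1200 − 2·132 = 936 px.
Subtracting 2 gutters of 30 leaves 876 for 3 columns, so c = 292 px.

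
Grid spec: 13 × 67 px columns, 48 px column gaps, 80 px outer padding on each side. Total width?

Total width: 2·80 + 13·67 + 12·48 = 1607 px.

1607 px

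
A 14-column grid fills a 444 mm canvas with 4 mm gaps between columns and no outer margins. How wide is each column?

28 mm

444 − 13·4 = 392; ÷14 gives c = 28 mm.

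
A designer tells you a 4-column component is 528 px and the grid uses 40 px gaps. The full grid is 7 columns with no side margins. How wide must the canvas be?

4c + 3·40 = 528 → 4c = 408 → c = 102 px.
Summing: 714 + 240 = 954 px.

954 px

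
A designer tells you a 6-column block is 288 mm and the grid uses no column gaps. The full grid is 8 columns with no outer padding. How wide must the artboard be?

6c = 288 → c = 48 mm.
Artboard = 8·48 = 384 = 384 mm.

384 mm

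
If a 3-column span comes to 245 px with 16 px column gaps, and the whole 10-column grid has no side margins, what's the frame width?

854 px

3c + 2·16 = 245 → 3c = 213 → c = 71 px.
Summing: 710 + 144 = 854 px.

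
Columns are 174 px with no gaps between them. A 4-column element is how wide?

696 px

4-column span = 4·174 = 696 px.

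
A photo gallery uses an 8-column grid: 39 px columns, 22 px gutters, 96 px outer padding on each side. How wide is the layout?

658 px

Total width: 2·96 + 8·39 + 7·22 = 658 px.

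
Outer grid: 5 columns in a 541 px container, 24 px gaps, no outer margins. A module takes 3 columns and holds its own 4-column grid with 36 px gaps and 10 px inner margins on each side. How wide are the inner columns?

46.75 px

5c + 4·24 = 541 → 5c = 445 → c = 89 px.
3 columns plus 2 gaps: 267 + 48 = 315 px.
Inner content = 315 − 2·10 = 295 px.
295 − 3·36 = 187; ÷4 gives d = 46.75 px.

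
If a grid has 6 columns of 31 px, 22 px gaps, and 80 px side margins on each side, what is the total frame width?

456 px

Frame = 2·80 + 6·31 + 5·22 = 160 + 186 + 110 = 456 px.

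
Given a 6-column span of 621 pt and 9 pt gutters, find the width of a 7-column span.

6c + 5·9 = 621 → 6c = 576 → c = 96 pt.
7-column span = 7·96 + 6·9 = 726 pt.

726 pt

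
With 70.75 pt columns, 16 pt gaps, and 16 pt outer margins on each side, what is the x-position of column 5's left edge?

Before column 5: the margin + 4 columns + 4 gaps.
Offset = 16 + 4·(70.75 + 16) = 16 + 347 = 363 pt.

363 pt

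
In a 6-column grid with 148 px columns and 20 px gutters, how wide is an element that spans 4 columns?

652 px

4-column span = 4·148 + 3·20 = 652 px.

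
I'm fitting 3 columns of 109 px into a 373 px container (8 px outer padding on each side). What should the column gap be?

15 px

Content width = 373 − 2·8 = 357 px.
3·109 + 2g = 357 → 2g = 30 → g = 15 px.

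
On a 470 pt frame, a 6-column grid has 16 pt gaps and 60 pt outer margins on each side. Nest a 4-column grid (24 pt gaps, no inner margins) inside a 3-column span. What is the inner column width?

Take off 120 pt of margins, leaving 350 pt.
350 − 5·16 = 270; ÷6 gives c = 45 pt.
Span of 3: 3·45 + 2·16 = 135 + 32 = 167 pt.
Subtracting 3 gaps of 24 leaves 95 for 4 columns, so d = 23.75 pt.

23.75 pt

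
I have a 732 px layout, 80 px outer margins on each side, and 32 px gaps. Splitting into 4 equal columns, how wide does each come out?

119 px

Subtract both margins: 732 − 2·80 = 572 px.
4c + 3·32 = 572 → 4c = 476 → c = 119 px.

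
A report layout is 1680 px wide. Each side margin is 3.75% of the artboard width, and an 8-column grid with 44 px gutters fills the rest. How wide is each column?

1680 × (1 − 2·3.75%) = 1680 × 92.5% = 1554 px for the columns.
8c + 7·44 = 1554 → 8c = 1246 → c = 155.75 px.

155.75 px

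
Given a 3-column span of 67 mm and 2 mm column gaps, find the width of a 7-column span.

159 mm

67 − 2·2 = 63; ÷3 gives c = 21 mm.
Span of 7: 7·21 + 6·2 = 147 + 12 = 159 mm.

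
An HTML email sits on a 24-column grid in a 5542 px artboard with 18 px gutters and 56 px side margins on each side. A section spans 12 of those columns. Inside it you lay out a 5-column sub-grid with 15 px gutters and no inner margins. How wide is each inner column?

Outer content = 5542 − 2·56 = 5430 px.
24 columns + 23 gutters: 24c + 23·18 = 5430.
24c = 5430 − 414 = 5016, so c = 209 px.
12-column span = 12·209 + 11·18 = 2706 px.
5d + 4·15 = 2706 → 5d = 2646 → d = 529.2 px.

529.2 px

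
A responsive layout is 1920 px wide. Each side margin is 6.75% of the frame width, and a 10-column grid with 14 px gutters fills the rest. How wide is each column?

153.48 px

Each margin = 6.75% of 1920 = 129.6 px; content = 1920 − 2·129.6 = 1660.8 px.
10 columns + 9 gutters: 10c + 9·14 = 1660.8.
10c = 1660.8 − 126 = 1534.8, so c = 153.48 px.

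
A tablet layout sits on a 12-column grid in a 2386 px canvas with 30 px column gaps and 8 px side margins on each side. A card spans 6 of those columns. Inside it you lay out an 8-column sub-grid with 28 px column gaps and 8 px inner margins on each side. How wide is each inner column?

Outer content = 2386 − 2·8 = 2370 px.
2370 − 11·30 = 2040; ÷12 gives c = 170 px.
6 columns plus 5 column gaps: 1020 + 150 = 1170 px.
Inner content = 1170 − 2·8 = 1154 px.
Subtracting 7 column gaps of 28 leaves 958 for 8 columns, so d = 119.75 px.

119.75 px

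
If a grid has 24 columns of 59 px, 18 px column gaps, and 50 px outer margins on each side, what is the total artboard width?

1930 px

Total width: 2·50 + 24·59 + 23·18 = 1930 px.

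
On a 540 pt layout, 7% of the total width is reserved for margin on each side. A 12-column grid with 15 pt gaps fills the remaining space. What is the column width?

24.95 pt

Margins: 7% × 540 = 37.8 pt each, so content = 540 − 75.6 = 464.4 pt.
12 columns + 11 gaps: 12c + 11·15 = 464.4.
12c = 464.4 − 165 = 299.4, so c = 24.95 pt.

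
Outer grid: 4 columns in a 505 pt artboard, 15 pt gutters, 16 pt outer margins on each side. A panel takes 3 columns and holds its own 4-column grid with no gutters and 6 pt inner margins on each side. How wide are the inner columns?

Subtract both margins: 505 − 2·16 = 473 pt.
473 − 3·15 = 428; ÷4 gives c = 107 pt.
Span of 3: 3·107 + 2·15 = 321 + 30 = 351 pt.
Inner content = 351 − 2·6 = 339 pt.
339 / 4 = 84.75 pt per column.

84.75 pt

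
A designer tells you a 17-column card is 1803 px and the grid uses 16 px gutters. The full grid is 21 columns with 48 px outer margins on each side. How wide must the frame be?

2327 px

Subtracting 16 gutters of 16 leaves 1547 for 17 columns, so c = 91 px.
Total width: 2·48 + 21·91 + 20·16 = 2327 px.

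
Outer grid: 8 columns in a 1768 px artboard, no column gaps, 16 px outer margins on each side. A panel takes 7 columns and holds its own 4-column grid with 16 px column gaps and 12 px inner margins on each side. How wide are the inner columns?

361.75 px

Outer content = 1768 − 2·16 = 1736 px.
1736 / 8 = 217 px per column.
7-column span = 7·217 = 1519 px.
Inner content = 1519 − 2·12 = 1495 px.
4d + 3·16 = 1495 → 4d = 1447 → d = 361.75 px.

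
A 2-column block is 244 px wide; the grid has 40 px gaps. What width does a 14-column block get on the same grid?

1948 px

2c + 1·40 = 244 → 2c = 204 → c = 102 px.
14 columns plus 13 gaps: 1428 + 520 = 1948 px.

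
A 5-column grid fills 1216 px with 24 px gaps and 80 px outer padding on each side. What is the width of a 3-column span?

624 px

Content width = 1216 − 2·80 = 1056 px.
5c + 4·24 = 1056 → 5c = 960 → c = 192 px.
3-column span = 3·192 + 2·24 = 624 px.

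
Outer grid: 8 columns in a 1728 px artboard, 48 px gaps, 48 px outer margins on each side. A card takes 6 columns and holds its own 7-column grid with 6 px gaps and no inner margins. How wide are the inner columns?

168 px

Outer content = 1728 − 2·48 = 1632 px.
1632 − 7·48 = 1296; ÷8 gives c = 162 px.
Span of 6: 6·162 + 5·48 = 972 + 240 = 1212 px.
7 columns + 6 gaps: 7d + 6·6 = 1212.
7d = 1212 − 36 = 1176, so d = 168 px.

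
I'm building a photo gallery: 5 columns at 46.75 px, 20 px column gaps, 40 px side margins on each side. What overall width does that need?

Canvas = 2·40 + 5·46.75 + 4·20 = 80 + 233.75 + 80 = 393.75 px.

393.75 px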